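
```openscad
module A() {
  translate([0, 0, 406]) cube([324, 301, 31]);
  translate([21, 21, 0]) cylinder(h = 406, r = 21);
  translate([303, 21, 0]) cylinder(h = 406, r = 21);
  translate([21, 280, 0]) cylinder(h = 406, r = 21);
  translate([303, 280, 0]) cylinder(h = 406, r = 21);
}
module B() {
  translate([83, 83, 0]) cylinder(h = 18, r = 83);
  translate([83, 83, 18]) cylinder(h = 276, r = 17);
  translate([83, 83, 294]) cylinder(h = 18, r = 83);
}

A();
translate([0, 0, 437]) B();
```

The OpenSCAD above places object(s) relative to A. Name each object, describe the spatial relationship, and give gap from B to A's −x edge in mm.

The spool's min-x is at 0; the stool's min-x is 0; gap = 0 mm.

A is a stool. B is a spool. The spool is on top of the stool. The gap from the spool to the stool's −x edge is 0 mm.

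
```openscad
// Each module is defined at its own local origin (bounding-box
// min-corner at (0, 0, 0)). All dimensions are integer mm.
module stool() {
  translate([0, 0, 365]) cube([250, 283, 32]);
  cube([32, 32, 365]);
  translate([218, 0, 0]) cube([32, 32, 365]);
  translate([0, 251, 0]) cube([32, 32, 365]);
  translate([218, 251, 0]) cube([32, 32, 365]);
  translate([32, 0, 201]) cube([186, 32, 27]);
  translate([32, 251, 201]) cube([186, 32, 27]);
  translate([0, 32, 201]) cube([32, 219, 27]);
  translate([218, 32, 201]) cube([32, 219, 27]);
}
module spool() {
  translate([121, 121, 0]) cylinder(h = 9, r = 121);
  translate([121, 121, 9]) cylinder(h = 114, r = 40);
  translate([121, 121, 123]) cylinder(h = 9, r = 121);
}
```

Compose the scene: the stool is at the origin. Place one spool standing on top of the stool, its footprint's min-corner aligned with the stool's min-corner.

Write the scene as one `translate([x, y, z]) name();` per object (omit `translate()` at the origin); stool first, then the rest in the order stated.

stool();
translate([0, 0, 397]) spool();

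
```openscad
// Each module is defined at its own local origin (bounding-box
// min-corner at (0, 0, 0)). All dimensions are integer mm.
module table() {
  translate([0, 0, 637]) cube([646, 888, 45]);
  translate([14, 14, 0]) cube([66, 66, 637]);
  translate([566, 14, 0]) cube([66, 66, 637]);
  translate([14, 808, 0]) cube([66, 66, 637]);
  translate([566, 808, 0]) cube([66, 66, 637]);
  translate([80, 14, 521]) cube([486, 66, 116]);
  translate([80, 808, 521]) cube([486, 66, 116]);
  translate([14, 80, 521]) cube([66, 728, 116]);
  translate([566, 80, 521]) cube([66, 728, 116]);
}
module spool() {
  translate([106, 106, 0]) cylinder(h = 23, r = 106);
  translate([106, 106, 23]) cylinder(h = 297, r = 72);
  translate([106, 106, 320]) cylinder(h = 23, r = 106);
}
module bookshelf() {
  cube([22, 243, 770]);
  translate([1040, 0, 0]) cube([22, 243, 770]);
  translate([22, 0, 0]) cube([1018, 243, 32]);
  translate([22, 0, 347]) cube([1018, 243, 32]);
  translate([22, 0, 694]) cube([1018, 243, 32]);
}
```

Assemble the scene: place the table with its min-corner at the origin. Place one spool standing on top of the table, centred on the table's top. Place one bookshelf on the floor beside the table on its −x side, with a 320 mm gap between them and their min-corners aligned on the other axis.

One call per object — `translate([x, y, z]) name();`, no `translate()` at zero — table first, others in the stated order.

table();
translate([217, 338, 682]) spool();
translate([-1382, 0, 0]) bookshelf();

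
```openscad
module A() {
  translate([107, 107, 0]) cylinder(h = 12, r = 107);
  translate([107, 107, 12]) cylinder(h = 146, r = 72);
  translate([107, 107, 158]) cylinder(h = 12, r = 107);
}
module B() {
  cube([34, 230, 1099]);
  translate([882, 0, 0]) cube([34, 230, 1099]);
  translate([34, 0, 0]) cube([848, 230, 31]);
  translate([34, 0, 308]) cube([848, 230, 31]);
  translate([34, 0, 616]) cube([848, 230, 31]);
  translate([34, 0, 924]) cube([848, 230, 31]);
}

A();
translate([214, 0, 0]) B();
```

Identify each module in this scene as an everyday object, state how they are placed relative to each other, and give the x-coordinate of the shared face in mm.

A is a spool. B is a bookshelf. The bookshelf is against the spool's +x side, with their −y faces flush. The x-coordinate of the shared face is 214 mm.

The spool's +x face and the bookshelf's −x face are both at x = 214 mm.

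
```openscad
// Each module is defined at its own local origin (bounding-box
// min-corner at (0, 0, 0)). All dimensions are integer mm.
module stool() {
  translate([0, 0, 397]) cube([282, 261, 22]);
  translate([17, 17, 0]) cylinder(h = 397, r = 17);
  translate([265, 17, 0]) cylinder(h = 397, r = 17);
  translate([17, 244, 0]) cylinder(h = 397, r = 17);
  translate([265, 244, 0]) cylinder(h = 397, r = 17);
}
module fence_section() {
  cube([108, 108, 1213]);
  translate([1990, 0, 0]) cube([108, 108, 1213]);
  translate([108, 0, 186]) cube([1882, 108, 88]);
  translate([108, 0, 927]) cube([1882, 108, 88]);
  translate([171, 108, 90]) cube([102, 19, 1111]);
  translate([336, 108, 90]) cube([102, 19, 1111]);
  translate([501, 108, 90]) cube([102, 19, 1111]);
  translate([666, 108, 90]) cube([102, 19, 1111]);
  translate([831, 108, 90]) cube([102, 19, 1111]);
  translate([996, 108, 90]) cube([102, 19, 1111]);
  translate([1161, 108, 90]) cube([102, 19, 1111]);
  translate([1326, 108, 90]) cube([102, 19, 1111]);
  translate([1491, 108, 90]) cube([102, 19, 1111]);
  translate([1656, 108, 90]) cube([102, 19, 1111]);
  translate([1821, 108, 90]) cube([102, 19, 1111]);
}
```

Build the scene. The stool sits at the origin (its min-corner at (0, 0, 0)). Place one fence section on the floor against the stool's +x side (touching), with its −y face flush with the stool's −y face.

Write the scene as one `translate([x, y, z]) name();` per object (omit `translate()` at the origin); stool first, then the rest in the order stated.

stool();
translate([282, 0, 0]) fence_section();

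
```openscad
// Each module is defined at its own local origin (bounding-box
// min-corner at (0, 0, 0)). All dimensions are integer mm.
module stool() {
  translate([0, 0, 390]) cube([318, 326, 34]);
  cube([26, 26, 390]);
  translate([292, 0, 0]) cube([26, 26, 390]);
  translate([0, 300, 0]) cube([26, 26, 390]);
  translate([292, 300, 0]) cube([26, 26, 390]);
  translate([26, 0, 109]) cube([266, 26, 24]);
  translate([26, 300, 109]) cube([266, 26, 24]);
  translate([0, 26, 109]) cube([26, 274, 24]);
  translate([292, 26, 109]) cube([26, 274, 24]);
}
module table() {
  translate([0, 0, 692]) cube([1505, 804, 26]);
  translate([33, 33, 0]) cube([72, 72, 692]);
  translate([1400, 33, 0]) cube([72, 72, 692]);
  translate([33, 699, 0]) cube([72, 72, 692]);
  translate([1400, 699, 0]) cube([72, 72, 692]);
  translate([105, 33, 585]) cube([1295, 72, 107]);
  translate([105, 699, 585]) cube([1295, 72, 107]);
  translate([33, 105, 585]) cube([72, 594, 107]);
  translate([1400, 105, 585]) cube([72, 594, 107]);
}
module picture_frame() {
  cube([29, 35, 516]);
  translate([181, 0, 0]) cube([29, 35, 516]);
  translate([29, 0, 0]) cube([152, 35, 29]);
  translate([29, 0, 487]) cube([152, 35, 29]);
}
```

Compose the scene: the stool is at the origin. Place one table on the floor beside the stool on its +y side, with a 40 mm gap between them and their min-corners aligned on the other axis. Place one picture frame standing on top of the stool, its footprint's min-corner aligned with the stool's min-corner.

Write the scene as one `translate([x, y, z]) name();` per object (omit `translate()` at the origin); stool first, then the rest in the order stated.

stool();
translate([0, 366, 0]) table();
translate([0, 0, 424]) picture_frame();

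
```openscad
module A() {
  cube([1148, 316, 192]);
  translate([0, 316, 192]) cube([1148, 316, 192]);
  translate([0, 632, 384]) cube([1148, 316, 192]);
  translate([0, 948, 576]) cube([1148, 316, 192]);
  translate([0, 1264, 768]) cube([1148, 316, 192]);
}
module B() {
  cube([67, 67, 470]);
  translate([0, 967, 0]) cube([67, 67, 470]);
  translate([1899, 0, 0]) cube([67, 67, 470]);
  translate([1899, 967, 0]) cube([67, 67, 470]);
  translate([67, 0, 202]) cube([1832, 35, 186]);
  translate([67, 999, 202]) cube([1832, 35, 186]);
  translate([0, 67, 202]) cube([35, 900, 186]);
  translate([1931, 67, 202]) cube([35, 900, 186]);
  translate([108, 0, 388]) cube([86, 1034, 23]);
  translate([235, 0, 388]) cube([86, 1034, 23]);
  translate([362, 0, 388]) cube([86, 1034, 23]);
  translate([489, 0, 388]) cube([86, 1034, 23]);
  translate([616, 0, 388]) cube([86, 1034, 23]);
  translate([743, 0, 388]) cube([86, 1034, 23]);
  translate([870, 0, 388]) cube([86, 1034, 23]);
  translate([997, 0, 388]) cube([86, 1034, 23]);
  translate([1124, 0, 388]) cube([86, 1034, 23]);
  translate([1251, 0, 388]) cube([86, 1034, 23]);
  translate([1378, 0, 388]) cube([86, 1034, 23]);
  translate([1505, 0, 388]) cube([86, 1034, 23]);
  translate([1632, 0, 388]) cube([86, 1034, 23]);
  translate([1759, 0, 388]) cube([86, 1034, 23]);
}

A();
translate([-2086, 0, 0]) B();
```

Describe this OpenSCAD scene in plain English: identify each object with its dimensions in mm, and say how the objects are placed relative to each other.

A is a run of 5 identical solid stair steps. Each tread is 1148×316 mm and each step block is 192 mm high. Step 1 rests on the floor; step k is offset from step 1 by (k−1)×316 mm in y and (k−1)×192 mm in z.

B is a bed frame 1966 mm long (x) by 1034 mm wide (y). Four 67×67 mm corner posts, 470 mm tall, at the corners of the footprint. Four rails of 35 mm thickness and 186 mm height run between adjacent posts with their undersides at z = 202 mm, their outer faces flush with the outside of the frame (the two x-running rails run between the posts' inner faces; the two y-running rails run between the posts' inner faces). 14 slats, each 86 mm wide (x) and 23 mm thick, lie across the top of the two x-running rails, running the full 1034 mm width of the frame in y; the slats are evenly spaced along x between the inner faces of the end posts with equal gaps (rounded down to the nearest mm) at the −x end and between each pair — any rounding remainder accumulates at the +x end.

The bed frame is on the floor beside the staircase on its −x side.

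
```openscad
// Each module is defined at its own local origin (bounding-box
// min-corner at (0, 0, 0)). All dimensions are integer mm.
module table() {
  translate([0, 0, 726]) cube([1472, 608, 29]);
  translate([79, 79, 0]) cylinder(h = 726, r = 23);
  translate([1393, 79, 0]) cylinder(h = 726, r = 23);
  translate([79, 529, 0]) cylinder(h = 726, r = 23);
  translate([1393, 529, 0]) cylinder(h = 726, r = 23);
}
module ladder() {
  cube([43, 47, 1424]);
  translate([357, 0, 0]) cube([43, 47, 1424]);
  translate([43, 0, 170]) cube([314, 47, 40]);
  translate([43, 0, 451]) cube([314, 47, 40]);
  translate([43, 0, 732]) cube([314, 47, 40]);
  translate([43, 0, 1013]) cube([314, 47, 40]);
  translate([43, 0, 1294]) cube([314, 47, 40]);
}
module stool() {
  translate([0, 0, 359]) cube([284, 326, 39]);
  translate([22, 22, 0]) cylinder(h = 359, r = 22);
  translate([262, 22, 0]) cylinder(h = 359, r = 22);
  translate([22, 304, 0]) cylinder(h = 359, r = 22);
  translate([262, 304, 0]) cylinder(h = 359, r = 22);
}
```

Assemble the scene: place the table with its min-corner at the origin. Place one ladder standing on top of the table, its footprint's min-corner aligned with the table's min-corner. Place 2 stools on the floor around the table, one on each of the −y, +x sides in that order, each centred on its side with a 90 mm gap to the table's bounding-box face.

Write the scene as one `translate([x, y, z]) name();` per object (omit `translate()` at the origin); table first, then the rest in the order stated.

table();
translate([0, 0, 755]) ladder();
translate([594, -416, 0]) stool();
translate([1562, 141, 0]) stool();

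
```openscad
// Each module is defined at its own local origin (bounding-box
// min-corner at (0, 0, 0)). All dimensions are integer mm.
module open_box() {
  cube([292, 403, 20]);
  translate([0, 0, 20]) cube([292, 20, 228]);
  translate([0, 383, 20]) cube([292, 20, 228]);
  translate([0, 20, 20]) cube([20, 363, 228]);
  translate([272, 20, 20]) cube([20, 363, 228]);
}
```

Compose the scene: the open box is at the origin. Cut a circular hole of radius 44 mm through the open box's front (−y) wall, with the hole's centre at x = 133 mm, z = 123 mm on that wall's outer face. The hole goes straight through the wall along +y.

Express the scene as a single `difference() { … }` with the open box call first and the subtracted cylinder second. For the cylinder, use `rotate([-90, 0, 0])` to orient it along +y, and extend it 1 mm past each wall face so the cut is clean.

difference() {
  open_box();
  translate([133, -1, 123]) rotate([-90, 0, 0]) cylinder(h = 22, r = 44);
}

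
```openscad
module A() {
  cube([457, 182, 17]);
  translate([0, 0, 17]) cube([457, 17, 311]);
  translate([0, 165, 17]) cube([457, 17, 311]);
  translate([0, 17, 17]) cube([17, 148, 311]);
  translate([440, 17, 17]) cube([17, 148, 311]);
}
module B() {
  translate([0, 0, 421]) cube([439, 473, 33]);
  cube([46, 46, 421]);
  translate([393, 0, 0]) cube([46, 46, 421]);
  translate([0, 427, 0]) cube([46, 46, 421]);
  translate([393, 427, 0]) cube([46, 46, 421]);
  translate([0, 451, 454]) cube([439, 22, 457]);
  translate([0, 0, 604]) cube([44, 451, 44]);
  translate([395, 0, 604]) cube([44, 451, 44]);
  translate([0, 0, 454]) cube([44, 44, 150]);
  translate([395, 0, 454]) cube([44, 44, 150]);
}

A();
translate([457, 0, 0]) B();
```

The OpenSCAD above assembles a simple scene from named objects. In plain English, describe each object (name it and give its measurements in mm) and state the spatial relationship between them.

A is an open-topped rectangular box: outside dimensions 457×182×328 mm, with a uniform wall and base thickness of 17 mm. The base is a full 457×182 slab on the floor; four walls sit on top of the base. The front and back walls (the −y and +y sides) span the full width; the two side walls fit between them.

B is a chair: 439×473 mm seat, 33 mm thick, top at z = 454 mm, on four 46 mm square corner legs flush with the seat edges. A 22 mm thick backrest slab spans the full seat width, extending 457 mm above the seat top, its back face flush with the seat's +y edge. Two armrests of 44×44 mm section run along each side from the seat's front edge to the front of the backrest, top faces 194 mm above the seat top and outer faces flush with the seat's x-edges; a 44×44 mm post under the front of each armrest stands on the seat at the front corner.

The chair is against the open box's +x side, with their −y faces flush.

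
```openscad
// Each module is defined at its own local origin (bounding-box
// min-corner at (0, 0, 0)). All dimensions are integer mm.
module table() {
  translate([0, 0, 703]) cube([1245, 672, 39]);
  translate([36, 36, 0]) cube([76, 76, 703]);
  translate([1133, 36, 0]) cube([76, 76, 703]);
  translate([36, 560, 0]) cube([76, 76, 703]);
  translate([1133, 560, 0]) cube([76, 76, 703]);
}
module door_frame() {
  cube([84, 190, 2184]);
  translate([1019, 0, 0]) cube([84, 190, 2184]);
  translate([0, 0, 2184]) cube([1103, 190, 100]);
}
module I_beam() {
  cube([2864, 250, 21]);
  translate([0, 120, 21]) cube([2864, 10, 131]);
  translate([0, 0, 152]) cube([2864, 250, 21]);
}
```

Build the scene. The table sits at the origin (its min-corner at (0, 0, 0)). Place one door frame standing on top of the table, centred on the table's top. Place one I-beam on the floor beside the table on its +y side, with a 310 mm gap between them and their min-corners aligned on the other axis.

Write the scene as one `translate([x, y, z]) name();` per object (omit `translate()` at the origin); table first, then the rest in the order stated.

table();
translate([71, 241, 742]) door_frame();
translate([0, 982, 0]) I_beam();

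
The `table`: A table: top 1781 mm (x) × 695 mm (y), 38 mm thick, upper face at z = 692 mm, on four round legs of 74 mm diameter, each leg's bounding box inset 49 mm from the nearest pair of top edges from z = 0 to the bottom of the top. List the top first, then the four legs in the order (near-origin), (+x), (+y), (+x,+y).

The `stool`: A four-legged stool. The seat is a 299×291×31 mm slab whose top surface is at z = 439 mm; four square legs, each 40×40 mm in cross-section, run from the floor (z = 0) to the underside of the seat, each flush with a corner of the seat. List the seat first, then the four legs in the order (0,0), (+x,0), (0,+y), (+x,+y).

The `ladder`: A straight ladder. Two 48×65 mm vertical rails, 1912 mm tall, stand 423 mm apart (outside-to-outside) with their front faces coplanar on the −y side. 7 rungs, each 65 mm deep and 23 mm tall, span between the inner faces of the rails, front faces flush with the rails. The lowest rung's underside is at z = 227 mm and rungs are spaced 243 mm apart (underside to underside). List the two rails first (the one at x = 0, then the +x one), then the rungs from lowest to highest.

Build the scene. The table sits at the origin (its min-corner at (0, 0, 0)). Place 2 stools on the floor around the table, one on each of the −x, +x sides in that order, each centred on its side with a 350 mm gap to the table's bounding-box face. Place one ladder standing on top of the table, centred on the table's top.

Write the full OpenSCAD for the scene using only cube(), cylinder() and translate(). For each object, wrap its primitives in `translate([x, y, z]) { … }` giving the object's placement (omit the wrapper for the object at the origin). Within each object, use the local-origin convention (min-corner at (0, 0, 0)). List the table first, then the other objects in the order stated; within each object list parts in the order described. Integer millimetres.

translate([0, 0, 654]) cube([1781, 695, 38]);
translate([86, 86, 0]) cylinder(h = 654, r = 37);
translate([1695, 86, 0]) cylinder(h = 654, r = 37);
translate([86, 609, 0]) cylinder(h = 654, r = 37);
translate([1695, 609, 0]) cylinder(h = 654, r = 37);
translate([-649, 202, 0]) {
  translate([0, 0, 408]) cube([299, 291, 31]);
  cube([40, 40, 408]);
  translate([259, 0, 0]) cube([40, 40, 408]);
  translate([0, 251, 0]) cube([40, 40, 408]);
  translate([259, 251, 0]) cube([40, 40, 408]);
}
translate([2131, 202, 0]) {
  translate([0, 0, 408]) cube([299, 291, 31]);
  cube([40, 40, 408]);
  translate([259, 0, 0]) cube([40, 40, 408]);
  translate([0, 251, 0]) cube([40, 40, 408]);
  translate([259, 251, 0]) cube([40, 40, 408]);
}
translate([679, 315, 692]) {
  cube([48, 65, 1912]);
  translate([375, 0, 0]) cube([48, 65, 1912]);
  translate([48, 0, 227]) cube([327, 65, 23]);
  translate([48, 0, 470]) cube([327, 65, 23]);
  translate([48, 0, 713]) cube([327, 65, 23]);
  translate([48, 0, 956]) cube([327, 65, 23]);
  translate([48, 0, 1199]) cube([327, 65, 23]);
  translate([48, 0, 1442]) cube([327, 65, 23]);
  translate([48, 0, 1685]) cube([327, 65, 23]);
}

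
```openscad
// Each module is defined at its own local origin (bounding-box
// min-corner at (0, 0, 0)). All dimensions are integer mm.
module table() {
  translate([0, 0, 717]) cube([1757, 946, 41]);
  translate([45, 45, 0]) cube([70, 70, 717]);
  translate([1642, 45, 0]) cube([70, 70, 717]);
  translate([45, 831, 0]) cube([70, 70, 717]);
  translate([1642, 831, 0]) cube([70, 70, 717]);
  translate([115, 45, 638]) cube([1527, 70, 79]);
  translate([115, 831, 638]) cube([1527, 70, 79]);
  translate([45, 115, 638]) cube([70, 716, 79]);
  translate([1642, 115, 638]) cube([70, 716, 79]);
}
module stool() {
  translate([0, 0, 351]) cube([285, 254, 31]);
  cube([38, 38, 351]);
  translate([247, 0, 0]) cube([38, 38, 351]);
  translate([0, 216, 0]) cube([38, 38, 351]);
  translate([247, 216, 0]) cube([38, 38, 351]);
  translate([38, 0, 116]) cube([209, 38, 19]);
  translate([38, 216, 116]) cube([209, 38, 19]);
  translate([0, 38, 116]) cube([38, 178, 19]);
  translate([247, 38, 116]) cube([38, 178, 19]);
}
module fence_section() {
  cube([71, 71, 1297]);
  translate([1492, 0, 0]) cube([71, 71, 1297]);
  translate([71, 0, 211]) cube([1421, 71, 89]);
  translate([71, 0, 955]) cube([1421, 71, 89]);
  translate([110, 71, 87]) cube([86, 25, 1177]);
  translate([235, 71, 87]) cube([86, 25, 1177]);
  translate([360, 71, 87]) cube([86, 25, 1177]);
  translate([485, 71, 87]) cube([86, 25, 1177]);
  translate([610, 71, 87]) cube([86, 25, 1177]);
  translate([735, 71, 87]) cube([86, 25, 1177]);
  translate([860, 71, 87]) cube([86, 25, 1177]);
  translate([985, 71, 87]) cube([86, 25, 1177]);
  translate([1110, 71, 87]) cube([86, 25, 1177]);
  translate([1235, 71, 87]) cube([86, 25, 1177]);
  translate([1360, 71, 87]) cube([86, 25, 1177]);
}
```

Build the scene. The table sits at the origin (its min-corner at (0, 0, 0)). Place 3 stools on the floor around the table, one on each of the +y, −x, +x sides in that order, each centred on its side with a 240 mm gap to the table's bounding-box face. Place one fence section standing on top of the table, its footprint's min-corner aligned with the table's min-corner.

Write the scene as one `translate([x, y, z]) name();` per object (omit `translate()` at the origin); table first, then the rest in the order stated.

table();
translate([736, 1186, 0]) stool();
translate([-525, 346, 0]) stool();
translate([1997, 346, 0]) stool();
translate([0, 0, 758]) fence_section();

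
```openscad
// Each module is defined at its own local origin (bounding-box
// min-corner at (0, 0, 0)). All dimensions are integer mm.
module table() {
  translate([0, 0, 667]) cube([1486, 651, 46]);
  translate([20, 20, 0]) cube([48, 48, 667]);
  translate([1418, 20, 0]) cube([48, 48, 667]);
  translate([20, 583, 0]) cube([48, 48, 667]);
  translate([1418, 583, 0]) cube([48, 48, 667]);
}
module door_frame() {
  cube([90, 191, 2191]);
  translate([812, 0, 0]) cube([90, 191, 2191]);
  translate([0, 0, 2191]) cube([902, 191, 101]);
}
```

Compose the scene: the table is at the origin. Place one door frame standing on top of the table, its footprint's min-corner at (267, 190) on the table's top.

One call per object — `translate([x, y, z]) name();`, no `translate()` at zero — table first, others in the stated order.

table();
translate([267, 190, 713]) door_frame();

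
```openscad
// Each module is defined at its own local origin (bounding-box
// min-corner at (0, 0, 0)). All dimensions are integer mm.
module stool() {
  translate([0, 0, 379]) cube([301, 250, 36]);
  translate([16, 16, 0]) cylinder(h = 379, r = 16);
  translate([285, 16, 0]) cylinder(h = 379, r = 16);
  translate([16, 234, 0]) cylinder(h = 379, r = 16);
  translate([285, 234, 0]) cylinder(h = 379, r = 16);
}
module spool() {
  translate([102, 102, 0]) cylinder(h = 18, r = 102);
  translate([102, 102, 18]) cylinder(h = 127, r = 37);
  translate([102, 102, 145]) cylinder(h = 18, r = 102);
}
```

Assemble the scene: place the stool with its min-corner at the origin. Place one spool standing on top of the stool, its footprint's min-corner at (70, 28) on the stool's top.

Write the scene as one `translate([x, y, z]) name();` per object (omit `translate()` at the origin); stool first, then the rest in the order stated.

stool();
translate([70, 28, 415]) spool();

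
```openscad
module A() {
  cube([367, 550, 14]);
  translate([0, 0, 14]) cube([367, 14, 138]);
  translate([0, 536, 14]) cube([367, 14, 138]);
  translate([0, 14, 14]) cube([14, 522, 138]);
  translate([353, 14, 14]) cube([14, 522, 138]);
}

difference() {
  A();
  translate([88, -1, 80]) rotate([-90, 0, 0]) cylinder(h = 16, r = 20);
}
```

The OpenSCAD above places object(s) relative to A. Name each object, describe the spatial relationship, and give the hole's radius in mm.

A is an open box. The open box has a circular hole through its front wall. The hole's radius is 20 mm.

The subtracted cylinder has r = 20 mm.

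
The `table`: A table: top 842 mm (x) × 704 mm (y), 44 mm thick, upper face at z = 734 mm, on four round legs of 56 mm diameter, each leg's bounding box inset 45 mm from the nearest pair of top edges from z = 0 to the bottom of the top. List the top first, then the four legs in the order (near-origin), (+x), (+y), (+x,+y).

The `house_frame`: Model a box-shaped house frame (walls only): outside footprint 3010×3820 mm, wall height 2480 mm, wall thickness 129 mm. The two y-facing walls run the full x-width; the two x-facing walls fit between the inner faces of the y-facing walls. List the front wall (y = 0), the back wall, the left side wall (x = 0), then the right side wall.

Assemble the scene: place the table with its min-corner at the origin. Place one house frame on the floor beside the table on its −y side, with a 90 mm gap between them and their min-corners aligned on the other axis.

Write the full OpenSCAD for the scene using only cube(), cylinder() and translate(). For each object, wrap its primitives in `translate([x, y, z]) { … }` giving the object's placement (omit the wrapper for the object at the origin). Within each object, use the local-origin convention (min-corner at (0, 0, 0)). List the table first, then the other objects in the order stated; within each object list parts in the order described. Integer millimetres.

translate([0, 0, 690]) cube([842, 704, 44]);
translate([73, 73, 0]) cylinder(h = 690, r = 28);
translate([769, 73, 0]) cylinder(h = 690, r = 28);
translate([73, 631, 0]) cylinder(h = 690, r = 28);
translate([769, 631, 0]) cylinder(h = 690, r = 28);
translate([0, -3910, 0]) {
  cube([3010, 129, 2480]);
  translate([0, 3691, 0]) cube([3010, 129, 2480]);
  translate([0, 129, 0]) cube([129, 3562, 2480]);
  translate([2881, 129, 0]) cube([129, 3562, 2480]);
}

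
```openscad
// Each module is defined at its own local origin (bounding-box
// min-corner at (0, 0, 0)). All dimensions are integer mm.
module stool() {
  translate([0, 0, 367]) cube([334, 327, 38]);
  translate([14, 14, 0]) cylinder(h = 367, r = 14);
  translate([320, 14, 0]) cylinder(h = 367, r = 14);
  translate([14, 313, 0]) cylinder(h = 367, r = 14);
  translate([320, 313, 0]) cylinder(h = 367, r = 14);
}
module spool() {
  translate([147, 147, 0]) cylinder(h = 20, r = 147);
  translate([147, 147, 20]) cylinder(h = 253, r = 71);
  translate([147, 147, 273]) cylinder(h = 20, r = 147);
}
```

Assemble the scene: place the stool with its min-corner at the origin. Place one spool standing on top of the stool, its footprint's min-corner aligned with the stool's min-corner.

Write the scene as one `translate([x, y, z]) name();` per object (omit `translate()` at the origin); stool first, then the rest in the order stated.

stool();
translate([0, 0, 405]) spool();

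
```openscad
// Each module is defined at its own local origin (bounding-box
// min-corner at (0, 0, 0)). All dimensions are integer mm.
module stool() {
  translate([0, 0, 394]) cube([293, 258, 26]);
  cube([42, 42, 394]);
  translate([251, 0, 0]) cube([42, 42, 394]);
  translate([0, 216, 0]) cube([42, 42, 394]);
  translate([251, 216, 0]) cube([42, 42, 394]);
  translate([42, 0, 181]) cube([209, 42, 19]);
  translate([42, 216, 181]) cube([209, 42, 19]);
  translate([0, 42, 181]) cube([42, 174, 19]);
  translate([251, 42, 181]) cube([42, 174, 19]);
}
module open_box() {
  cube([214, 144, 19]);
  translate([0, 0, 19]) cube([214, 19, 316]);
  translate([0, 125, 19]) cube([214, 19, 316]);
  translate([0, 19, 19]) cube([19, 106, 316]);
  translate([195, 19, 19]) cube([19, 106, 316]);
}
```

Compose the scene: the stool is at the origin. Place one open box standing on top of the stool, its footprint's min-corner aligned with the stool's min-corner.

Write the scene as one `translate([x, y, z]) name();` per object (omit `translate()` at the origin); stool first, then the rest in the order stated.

stool();
translate([0, 0, 420]) open_box();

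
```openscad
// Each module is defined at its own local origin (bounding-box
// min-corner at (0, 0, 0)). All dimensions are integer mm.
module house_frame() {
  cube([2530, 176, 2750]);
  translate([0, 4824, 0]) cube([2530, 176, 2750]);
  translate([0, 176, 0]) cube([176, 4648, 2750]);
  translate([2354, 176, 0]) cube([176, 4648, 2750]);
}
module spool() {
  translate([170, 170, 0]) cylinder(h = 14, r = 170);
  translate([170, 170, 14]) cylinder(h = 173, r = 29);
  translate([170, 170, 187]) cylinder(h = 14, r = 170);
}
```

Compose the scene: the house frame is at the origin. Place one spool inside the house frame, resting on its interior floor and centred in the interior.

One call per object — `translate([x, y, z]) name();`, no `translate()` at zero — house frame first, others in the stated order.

house_frame();
translate([1095, 2330, 0]) spool();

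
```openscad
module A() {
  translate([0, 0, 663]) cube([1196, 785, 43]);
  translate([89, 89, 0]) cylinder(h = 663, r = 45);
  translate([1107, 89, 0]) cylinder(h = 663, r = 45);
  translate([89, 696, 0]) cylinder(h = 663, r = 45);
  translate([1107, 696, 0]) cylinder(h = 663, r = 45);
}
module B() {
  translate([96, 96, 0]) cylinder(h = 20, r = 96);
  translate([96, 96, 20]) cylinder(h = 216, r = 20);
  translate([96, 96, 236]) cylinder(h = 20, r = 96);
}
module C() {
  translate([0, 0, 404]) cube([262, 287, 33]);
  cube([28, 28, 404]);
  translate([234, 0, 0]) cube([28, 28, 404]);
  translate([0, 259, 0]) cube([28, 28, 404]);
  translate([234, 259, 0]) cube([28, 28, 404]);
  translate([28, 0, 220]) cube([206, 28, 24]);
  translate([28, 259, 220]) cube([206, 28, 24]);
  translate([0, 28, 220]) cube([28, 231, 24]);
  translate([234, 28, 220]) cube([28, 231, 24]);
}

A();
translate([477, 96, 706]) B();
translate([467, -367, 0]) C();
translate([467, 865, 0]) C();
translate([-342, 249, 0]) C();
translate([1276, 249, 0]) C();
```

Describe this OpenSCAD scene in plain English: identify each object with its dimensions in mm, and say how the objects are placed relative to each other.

A is a rectangular dining table. The top is 1196×785×43 mm with its upper surface at z = 706 mm. It stands on four round legs of 90 mm diameter, each leg's bounding box inset 44 mm from the nearest pair of top edges, running from the floor to the underside of the top.

B is a spool: two coaxial disc flanges of radius 96 mm and thickness 20 mm, joined by a core cylinder of radius 20 mm and height 216 mm. The lower flange rests on z = 0 and the three cylinders share a vertical axis.

C is a simple wooden stool: a rectangular seat 262 mm (x) by 287 mm (y), 33 mm thick, top face at z = 437 mm, on four square legs, each 28×28 mm in cross-section. The legs rest on z = 0, each flush with a corner of the seat. Four stretchers, 28 mm wide and 24 mm tall, connect adjacent legs with their undersides at z = 220 mm, each running between the inner faces of the legs it joins and aligned with the legs' outer faces on the other axis.

The spool is on top of the table. Four stools sit around the table at the −y, +y, −x, +x sides.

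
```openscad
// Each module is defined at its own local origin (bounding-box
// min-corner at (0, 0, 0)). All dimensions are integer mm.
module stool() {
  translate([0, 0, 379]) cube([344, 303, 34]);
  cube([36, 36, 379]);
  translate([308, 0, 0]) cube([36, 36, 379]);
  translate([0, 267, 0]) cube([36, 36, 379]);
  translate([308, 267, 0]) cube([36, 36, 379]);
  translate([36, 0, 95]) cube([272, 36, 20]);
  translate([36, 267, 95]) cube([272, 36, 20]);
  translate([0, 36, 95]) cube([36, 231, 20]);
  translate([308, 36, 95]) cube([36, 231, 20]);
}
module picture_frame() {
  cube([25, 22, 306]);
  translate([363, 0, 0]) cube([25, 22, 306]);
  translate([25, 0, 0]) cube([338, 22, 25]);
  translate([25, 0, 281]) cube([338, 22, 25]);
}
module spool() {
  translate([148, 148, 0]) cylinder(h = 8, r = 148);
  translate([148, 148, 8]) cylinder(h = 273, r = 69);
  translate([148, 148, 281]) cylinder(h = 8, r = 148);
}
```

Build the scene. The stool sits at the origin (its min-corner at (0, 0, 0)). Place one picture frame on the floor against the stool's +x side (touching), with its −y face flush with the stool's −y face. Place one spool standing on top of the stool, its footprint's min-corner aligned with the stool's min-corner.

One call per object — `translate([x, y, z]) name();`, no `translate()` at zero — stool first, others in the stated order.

stool();
translate([344, 0, 0]) picture_frame();
translate([0, 0, 413]) spool();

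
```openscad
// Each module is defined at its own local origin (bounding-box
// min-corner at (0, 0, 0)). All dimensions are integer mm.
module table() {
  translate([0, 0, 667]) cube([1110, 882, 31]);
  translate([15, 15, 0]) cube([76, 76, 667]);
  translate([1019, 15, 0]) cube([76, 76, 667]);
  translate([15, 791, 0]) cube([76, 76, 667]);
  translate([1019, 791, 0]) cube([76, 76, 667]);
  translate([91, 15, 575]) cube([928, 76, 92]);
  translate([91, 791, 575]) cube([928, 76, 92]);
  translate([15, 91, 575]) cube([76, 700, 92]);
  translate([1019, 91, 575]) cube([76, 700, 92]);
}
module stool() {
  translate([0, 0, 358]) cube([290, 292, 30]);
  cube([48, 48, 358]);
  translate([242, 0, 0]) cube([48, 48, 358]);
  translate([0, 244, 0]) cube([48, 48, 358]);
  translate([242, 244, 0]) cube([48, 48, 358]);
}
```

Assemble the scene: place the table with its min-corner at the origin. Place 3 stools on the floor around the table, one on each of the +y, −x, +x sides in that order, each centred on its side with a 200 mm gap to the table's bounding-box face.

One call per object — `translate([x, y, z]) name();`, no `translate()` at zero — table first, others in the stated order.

table();
translate([410, 1082, 0]) stool();
translate([-490, 295, 0]) stool();
translate([1310, 295, 0]) stool();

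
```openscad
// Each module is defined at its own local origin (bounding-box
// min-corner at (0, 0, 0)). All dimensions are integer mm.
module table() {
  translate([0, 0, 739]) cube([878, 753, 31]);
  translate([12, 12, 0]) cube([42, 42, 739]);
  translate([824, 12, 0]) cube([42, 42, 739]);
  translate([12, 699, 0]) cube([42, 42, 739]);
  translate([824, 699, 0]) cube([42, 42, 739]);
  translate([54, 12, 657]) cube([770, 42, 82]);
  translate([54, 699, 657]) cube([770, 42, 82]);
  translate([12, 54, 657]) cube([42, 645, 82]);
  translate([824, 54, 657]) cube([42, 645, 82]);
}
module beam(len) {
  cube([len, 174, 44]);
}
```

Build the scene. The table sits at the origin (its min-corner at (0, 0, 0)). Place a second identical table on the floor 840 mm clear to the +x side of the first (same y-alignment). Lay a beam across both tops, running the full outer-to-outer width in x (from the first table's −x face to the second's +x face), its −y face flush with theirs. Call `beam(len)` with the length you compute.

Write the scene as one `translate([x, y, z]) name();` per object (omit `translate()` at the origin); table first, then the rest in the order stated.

table();
translate([1718, 0, 0]) table();
translate([0, 0, 770]) beam(2596);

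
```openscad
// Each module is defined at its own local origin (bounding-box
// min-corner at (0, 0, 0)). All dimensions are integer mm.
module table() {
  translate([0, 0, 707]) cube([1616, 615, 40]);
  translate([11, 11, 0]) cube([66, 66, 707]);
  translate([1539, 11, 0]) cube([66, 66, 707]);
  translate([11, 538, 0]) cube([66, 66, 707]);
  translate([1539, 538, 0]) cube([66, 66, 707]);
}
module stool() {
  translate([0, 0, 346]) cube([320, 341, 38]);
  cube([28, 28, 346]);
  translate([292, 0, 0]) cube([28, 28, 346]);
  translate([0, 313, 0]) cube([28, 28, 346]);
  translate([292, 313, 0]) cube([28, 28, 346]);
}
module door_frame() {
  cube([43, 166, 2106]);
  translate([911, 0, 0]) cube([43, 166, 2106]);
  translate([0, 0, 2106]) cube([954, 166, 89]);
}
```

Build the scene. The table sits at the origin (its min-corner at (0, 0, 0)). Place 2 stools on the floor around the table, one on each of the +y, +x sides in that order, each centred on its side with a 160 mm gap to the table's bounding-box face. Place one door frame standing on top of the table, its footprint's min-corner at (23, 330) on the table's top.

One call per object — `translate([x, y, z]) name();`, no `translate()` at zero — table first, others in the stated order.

table();
translate([648, 775, 0]) stool();
translate([1776, 137, 0]) stool();
translate([23, 330, 747]) door_frame();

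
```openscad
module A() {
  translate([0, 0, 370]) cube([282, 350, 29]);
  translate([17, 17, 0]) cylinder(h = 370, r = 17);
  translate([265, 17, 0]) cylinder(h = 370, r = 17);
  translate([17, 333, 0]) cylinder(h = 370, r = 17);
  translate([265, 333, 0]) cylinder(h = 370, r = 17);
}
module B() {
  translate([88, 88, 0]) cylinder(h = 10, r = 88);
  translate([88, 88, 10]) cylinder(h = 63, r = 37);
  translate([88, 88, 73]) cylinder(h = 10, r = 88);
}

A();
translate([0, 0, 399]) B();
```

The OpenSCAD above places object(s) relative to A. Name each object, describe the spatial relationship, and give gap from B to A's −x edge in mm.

A is a stool. B is a spool. The spool is on top of the stool. The gap from the spool to the stool's −x edge is 0 mm.

The spool's min-x is at 0; the stool's min-x is 0; gap = 0 mm.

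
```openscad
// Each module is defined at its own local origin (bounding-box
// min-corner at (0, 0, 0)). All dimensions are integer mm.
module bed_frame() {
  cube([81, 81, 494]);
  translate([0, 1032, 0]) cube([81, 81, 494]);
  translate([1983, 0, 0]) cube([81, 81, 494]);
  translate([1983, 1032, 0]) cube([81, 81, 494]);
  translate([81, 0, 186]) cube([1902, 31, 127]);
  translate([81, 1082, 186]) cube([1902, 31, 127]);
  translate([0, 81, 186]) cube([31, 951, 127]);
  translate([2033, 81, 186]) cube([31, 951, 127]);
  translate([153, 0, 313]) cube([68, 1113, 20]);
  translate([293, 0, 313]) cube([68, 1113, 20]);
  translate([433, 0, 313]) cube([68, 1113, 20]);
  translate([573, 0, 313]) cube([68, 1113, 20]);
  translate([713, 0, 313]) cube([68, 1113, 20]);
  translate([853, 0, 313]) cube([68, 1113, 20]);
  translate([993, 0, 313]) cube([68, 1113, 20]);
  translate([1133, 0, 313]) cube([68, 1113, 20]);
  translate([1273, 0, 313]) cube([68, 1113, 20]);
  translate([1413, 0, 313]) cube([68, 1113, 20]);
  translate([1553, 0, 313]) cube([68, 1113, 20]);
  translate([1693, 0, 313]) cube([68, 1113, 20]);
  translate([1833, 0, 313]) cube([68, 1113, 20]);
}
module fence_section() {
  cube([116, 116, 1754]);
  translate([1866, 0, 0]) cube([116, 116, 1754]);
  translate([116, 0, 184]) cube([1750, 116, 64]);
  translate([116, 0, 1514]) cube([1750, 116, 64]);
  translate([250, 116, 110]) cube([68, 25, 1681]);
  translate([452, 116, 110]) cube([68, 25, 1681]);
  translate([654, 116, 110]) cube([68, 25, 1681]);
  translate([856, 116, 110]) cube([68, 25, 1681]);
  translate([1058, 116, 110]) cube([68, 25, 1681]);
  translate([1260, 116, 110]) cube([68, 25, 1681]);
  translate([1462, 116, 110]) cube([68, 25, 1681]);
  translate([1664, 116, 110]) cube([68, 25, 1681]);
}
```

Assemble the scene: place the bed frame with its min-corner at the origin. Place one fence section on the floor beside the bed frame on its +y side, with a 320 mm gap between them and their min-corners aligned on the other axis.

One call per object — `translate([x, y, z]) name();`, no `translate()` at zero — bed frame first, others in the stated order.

bed_frame();
translate([0, 1433, 0]) fence_section();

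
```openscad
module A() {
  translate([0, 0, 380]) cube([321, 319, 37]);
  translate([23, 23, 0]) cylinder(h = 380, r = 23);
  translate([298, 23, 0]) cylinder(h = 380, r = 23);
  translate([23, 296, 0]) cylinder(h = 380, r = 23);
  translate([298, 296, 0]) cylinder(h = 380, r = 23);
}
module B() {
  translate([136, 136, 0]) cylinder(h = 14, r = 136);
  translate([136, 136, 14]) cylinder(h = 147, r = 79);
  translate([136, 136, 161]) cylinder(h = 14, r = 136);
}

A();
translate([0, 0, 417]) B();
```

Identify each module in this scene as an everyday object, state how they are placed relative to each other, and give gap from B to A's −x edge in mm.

A is a stool. B is a spool. The spool is on top of the stool. The gap from the spool to the stool's −x edge is 0 mm.

The spool's min-x is at 0; the stool's min-x is 0; gap = 0 mm.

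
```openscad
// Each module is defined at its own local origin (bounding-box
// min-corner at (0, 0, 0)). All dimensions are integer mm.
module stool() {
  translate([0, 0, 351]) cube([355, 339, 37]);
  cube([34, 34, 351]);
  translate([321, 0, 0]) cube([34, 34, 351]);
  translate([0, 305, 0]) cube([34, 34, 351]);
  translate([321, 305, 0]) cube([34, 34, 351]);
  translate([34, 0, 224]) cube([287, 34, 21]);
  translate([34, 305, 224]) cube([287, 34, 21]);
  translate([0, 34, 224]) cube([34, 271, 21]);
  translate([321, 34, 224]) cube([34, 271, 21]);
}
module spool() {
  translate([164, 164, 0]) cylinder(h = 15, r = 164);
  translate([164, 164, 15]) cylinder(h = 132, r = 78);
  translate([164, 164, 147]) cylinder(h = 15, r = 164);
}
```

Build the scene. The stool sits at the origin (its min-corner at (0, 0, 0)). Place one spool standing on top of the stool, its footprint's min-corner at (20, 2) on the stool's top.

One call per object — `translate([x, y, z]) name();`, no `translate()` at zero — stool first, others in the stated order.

stool();
translate([20, 2, 388]) spool();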